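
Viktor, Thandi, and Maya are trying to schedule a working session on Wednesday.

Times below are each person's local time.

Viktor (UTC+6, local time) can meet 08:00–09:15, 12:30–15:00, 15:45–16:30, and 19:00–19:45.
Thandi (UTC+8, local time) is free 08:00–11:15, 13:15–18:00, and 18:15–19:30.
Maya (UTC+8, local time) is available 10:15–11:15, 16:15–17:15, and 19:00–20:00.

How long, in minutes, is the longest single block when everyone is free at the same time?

Viktor → UTC: 02:00–03:15, 06:30–09:00, 09:45–10:30, 13:00–13:45.
Thandi → UTC: 00:00–03:15, 05:15–10:00, 10:15–11:30.
Maya → UTC: 02:15–03:15, 08:15–09:15, 11:00–12:00.
Viktor ∩ Thandi: 02:00–03:15, 06:30–09:00, 09:45–10:00, 10:15–10:30.
Viktor ∩ Thandi ∩ Maya: 02:15–03:15, 08:15–09:00.
Common window lengths: 60, 45 min; longest is 60.

60 minutes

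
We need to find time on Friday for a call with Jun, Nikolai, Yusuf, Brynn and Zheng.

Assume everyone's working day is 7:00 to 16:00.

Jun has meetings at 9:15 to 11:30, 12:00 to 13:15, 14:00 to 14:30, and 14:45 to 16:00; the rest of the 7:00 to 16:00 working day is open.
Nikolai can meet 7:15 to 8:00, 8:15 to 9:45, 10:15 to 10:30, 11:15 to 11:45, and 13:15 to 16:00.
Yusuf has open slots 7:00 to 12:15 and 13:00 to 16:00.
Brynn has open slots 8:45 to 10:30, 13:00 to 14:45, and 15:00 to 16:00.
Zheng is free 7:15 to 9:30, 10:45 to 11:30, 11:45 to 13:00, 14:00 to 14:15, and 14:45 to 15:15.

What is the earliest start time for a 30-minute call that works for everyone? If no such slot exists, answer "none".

08:45

Jun free within 07:00–16:00: 07:00–09:15, 11:30–12:00, 13:15–14:00, 14:30–14:45.
Jun ∩ Nikolai: 07:15–08:00, 08:15–09:15, 11:30–11:45, 13:15–14:00, 14:30–14:45.
Jun ∩ Nikolai ∩ Yusuf: 07:15–08:00, 08:15–09:15, 11:30–11:45, 13:15–14:00, 14:30–14:45.
Jun ∩ Nikolai ∩ Yusuf ∩ Brynn: 08:45–09:15, 13:15–14:00, 14:30–14:45.
Jun ∩ Nikolai ∩ Yusuf ∩ Brynn ∩ Zheng: 08:45–09:15.
Windows ≥ 30 min: 08:45–09:15.
Earliest such window starts at 08:45.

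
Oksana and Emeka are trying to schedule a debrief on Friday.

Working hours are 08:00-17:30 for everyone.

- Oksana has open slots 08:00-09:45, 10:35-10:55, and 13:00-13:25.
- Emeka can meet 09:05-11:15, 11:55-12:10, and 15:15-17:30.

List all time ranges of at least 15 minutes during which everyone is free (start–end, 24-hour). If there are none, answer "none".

Oksana ∩ Emeka: 09:05–09:45, 10:35–10:55.
Windows ≥ 15 min: 09:05–09:45, 10:35–10:55.

09:05–09:45, 10:35–10:55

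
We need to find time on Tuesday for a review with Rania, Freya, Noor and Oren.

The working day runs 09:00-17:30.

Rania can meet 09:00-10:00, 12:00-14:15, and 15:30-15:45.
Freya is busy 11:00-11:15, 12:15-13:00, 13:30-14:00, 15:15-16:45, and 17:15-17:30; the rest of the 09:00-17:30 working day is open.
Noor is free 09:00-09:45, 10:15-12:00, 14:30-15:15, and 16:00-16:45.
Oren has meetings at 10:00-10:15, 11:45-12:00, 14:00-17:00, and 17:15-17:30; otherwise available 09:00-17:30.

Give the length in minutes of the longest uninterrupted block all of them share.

Freya free within 09:00–17:30: 09:00–11:00, 11:15–12:15, 13:00–13:30, 14:00–15:15, 16:45–17:15.
Oren free within 09:00–17:30: 09:00–10:00, 10:15–11:45, 12:00–14:00, 17:00–17:15.
Rania ∩ Freya: 09:00–10:00, 12:00–12:15, 13:00–13:30, 14:00–14:15.
Rania ∩ Freya ∩ Noor: 09:00–09:45.
Rania ∩ Freya ∩ Noor ∩ Oren: 09:00–09:45.
Single common window of 45 minutes.

45 minutes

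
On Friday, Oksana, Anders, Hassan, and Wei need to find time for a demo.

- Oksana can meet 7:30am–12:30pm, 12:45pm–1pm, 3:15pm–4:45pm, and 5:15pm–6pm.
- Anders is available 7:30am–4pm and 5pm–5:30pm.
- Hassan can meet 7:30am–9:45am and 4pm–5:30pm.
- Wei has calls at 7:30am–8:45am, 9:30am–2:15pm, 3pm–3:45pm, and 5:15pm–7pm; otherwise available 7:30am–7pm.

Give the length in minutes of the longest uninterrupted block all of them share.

45 minutes

Wei free within 07:30–19:00: 08:45–09:30, 14:15–15:00, 15:45–17:15.
Oksana ∩ Anders: 07:30–12:30, 12:45–13:00, 15:15–16:00, 17:15–17:30.
Oksana ∩ Anders ∩ Hassan: 07:30–09:45, 17:15–17:30.
Oksana ∩ Anders ∩ Hassan ∩ Wei: 08:45–09:30.
Single common window of 45 minutes.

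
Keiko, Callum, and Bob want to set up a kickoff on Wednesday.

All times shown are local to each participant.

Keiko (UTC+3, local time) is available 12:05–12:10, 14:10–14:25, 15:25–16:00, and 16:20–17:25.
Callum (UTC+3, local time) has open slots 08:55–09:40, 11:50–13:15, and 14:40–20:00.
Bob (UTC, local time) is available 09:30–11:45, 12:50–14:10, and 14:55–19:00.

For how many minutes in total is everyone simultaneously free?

60 minutes

Keiko → UTC: 09:05–09:10, 11:10–11:25, 12:25–13:00, 13:20–14:25.
Callum → UTC: 05:55–06:40, 08:50–10:15, 11:40–17:00.
Bob → UTC: 09:30–11:45, 12:50–14:10, 14:55–19:00.
Keiko ∩ Callum: 09:05–09:10, 12:25–13:00, 13:20–14:25.
Keiko ∩ Callum ∩ Bob: 12:50–13:00, 13:20–14:10.
Total common minutes: 10 + 50 = 60.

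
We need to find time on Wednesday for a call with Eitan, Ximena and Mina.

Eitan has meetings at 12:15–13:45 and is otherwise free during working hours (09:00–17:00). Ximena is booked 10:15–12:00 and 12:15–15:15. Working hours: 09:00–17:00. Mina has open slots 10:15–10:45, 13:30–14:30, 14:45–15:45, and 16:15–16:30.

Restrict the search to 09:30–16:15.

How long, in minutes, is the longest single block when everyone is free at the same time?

30 minutes

Eitan free within 09:00–17:00: 09:00–12:15, 13:45–17:00.
Ximena free within 09:00–17:00: 09:00–10:15, 12:00–12:15, 15:15–17:00.
Eitan ∩ Ximena: 09:00–10:15, 12:00–12:15, 15:15–17:00.
Eitan ∩ Ximena ∩ Mina: 15:15–15:45, 16:15–16:30.
Restricted to 09:30–16:15: 15:15–15:45.
Single common window of 30 minutes.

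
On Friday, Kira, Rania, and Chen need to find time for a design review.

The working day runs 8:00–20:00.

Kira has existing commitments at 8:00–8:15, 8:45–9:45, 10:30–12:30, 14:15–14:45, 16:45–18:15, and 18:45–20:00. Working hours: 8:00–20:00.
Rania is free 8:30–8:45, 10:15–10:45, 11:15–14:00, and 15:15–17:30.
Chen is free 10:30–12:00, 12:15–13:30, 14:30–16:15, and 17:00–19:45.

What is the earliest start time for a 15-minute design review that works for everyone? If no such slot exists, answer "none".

12:30

Kira free within 08:00–20:00: 08:15–08:45, 09:45–10:30, 12:30–14:15, 14:45–16:45, 18:15–18:45.
Kira ∩ Rania: 08:30–08:45, 10:15–10:30, 12:30–14:00, 15:15–16:45.
Kira ∩ Rania ∩ Chen: 12:30–13:30, 15:15–16:15.
Windows ≥ 15 min: 12:30–13:30, 15:15–16:15.
Earliest such window starts at 12:30.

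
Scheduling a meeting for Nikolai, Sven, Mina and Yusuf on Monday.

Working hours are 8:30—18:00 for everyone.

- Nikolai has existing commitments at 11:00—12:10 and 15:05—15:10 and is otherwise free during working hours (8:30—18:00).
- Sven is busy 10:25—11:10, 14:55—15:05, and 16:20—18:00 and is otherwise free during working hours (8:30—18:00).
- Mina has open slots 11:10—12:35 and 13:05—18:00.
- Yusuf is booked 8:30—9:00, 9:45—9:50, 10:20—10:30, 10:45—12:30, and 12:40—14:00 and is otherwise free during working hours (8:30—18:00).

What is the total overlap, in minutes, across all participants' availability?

130 minutes

Nikolai free within 08:30–18:00: 08:30–11:00, 12:10–15:05, 15:10–18:00.
Sven free within 08:30–18:00: 08:30–10:25, 11:10–14:55, 15:05–16:20.
Yusuf free within 08:30–18:00: 09:00–09:45, 09:50–10:20, 10:30–10:45, 12:30–12:40, 14:00–18:00.
Nikolai ∩ Sven: 08:30–10:25, 12:10–14:55, 15:10–16:20.
Nikolai ∩ Sven ∩ Mina: 12:10–12:35, 13:05–14:55, 15:10–16:20.
Nikolai ∩ Sven ∩ Mina ∩ Yusuf: 12:30–12:35, 14:00–14:55, 15:10–16:20.
Total common minutes: 5 + 55 + 70 = 130.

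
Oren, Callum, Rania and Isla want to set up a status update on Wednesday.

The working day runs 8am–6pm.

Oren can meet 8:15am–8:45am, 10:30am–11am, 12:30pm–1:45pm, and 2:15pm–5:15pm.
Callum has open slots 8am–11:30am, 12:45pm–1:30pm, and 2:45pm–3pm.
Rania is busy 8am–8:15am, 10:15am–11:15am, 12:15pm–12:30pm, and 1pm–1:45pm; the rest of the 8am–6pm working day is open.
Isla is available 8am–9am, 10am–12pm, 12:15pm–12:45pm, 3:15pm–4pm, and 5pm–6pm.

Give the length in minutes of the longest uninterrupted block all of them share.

Rania free within 08:00–18:00: 08:15–10:15, 11:15–12:15, 12:30–13:00, 13:45–18:00.
Oren ∩ Callum: 08:15–08:45, 10:30–11:00, 12:45–13:30, 14:45–15:00.
Oren ∩ Callum ∩ Rania: 08:15–08:45, 12:45–13:00, 14:45–15:00.
Oren ∩ Callum ∩ Rania ∩ Isla: 08:15–08:45.
Single common window of 30 minutes.

30 minutes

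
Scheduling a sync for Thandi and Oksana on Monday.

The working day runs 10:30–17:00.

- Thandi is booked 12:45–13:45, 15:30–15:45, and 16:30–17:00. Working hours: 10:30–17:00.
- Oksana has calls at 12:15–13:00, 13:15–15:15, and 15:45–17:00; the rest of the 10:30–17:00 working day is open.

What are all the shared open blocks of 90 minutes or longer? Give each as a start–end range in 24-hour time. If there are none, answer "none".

10:30–12:15

Thandi free within 10:30–17:00: 10:30–12:45, 13:45–15:30, 15:45–16:30.
Oksana free within 10:30–17:00: 10:30–12:15, 13:00–13:15, 15:15–15:45.
Thandi ∩ Oksana: 10:30–12:15, 15:15–15:30.
Windows ≥ 90 min: 10:30–12:15.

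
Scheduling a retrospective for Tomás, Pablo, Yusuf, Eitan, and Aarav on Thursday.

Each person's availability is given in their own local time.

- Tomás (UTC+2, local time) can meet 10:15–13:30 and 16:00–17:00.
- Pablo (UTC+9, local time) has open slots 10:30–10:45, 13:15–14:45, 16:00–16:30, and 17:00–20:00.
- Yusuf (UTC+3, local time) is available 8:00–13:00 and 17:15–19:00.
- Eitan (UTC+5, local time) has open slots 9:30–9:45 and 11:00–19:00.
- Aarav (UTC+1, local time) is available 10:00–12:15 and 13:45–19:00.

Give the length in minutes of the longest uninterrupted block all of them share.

Tomás → UTC: 08:15–11:30, 14:00–15:00.
Pablo → UTC: 01:30–01:45, 04:15–05:45, 07:00–07:30, 08:00–11:00.
Yusuf → UTC: 05:00–10:00, 14:15–16:00.
Eitan → UTC: 04:30–04:45, 06:00–14:00.
Aarav → UTC: 09:00–11:15, 12:45–18:00.
Tomás ∩ Pablo: 08:15–11:00.
Tomás ∩ Pablo ∩ Yusuf: 08:15–10:00.
Tomás ∩ Pablo ∩ Yusuf ∩ Eitan: 08:15–10:00.
Tomás ∩ Pablo ∩ Yusuf ∩ Eitan ∩ Aarav: 09:00–10:00.
Single common window of 60 minutes.

60 minutes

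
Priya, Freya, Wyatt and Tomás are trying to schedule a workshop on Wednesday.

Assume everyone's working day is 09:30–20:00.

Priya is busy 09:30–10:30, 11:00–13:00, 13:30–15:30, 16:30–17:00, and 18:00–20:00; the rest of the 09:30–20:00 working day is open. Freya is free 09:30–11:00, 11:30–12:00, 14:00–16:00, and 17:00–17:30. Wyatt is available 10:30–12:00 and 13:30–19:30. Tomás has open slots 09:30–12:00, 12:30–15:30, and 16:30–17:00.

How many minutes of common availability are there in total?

Priya free within 09:30–20:00: 10:30–11:00, 13:00–13:30, 15:30–16:30, 17:00–18:00.
Priya ∩ Freya: 10:30–11:00, 15:30–16:00, 17:00–17:30.
Priya ∩ Freya ∩ Wyatt: 10:30–11:00, 15:30–16:00, 17:00–17:30.
Priya ∩ Freya ∩ Wyatt ∩ Tomás: 10:30–11:00.
Total common minutes: 30.

30 minutes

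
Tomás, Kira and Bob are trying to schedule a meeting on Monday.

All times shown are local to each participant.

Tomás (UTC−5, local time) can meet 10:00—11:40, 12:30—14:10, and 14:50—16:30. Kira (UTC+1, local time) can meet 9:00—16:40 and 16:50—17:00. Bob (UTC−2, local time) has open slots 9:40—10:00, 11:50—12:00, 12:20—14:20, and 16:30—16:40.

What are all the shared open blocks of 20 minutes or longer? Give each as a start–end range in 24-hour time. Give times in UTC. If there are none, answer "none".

15:00–15:40

Tomás → UTC: 15:00–16:40, 17:30–19:10, 19:50–21:30.
Kira → UTC: 08:00–15:40, 15:50–16:00.
Bob → UTC: 11:40–12:00, 13:50–14:00, 14:20–16:20, 18:30–18:40.
Tomás ∩ Kira: 15:00–15:40, 15:50–16:00.
Tomás ∩ Kira ∩ Bob: 15:00–15:40, 15:50–16:00.
Windows ≥ 20 min: 15:00–15:40.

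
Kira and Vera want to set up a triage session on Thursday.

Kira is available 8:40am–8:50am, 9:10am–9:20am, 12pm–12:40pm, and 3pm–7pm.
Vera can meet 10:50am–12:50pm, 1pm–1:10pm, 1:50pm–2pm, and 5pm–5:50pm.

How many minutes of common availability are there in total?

Kira ∩ Vera: 12:00–12:40, 17:00–17:50.
Total common minutes: 40 + 50 = 90.

90 minutes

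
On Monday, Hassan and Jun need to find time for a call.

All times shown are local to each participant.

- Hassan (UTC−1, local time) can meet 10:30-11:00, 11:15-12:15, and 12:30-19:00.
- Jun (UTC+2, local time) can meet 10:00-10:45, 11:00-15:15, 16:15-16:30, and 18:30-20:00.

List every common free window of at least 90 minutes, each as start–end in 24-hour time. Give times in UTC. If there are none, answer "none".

Hassan → UTC: 11:30–12:00, 12:15–13:15, 13:30–20:00.
Jun → UTC: 08:00–08:45, 09:00–13:15, 14:15–14:30, 16:30–18:00.
Hassan ∩ Jun: 11:30–12:00, 12:15–13:15, 14:15–14:30, 16:30–18:00.
Windows ≥ 90 min: 16:30–18:00.

16:30–18:00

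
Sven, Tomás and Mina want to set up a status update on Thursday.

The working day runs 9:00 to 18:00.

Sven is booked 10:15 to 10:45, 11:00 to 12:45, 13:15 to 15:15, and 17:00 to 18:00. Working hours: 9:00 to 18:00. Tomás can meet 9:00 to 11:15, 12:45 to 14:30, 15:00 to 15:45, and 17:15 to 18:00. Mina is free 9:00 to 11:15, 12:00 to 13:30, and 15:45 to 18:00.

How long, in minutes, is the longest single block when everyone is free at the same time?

75 minutes

Sven free within 09:00–18:00: 09:00–10:15, 10:45–11:00, 12:45–13:15, 15:15–17:00.
Sven ∩ Tomás: 09:00–10:15, 10:45–11:00, 12:45–13:15, 15:15–15:45.
Sven ∩ Tomás ∩ Mina: 09:00–10:15, 10:45–11:00, 12:45–13:15.
Common window lengths: 75, 15, 30 min; longest is 75.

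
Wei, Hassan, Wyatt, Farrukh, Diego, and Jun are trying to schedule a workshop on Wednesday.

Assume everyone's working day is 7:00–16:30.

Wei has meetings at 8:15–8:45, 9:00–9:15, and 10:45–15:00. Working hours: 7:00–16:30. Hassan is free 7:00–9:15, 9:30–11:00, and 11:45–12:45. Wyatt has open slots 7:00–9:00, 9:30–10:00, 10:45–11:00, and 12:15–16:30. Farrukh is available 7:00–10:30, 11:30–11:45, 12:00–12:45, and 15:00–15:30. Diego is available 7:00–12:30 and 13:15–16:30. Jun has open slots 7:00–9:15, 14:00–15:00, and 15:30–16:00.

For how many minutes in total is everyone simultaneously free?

Wei free within 07:00–16:30: 07:00–08:15, 08:45–09:00, 09:15–10:45, 15:00–16:30.
Wei ∩ Hassan: 07:00–08:15, 08:45–09:00, 09:30–10:45.
Wei ∩ Hassan ∩ Wyatt: 07:00–08:15, 08:45–09:00, 09:30–10:00.
Wei ∩ Hassan ∩ Wyatt ∩ Farrukh: 07:00–08:15, 08:45–09:00, 09:30–10:00.
Wei ∩ Hassan ∩ Wyatt ∩ Farrukh ∩ Diego: 07:00–08:15, 08:45–09:00, 09:30–10:00.
Wei ∩ Hassan ∩ Wyatt ∩ Farrukh ∩ Diego ∩ Jun: 07:00–08:15, 08:45–09:00.
Total common minutes: 75 + 15 = 90.

90 minutes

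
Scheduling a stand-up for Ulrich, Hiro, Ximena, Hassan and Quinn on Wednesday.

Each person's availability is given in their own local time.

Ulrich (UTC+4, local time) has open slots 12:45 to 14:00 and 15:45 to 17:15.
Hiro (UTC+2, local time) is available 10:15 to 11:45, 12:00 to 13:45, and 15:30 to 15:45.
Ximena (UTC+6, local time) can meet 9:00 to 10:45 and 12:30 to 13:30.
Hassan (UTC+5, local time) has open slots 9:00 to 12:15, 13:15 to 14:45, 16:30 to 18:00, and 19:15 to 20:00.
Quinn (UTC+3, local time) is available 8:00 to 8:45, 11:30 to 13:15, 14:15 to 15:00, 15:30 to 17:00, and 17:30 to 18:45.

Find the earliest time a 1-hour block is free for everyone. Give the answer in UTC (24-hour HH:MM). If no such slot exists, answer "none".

Ulrich → UTC: 08:45–10:00, 11:45–13:15.
Hiro → UTC: 08:15–09:45, 10:00–11:45, 13:30–13:45.
Ximena → UTC: 03:00–04:45, 06:30–07:30.
Hassan → UTC: 04:00–07:15, 08:15–09:45, 11:30–13:00, 14:15–15:00.
Quinn → UTC: 05:00–05:45, 08:30–10:15, 11:15–12:00, 12:30–14:00, 14:30–15:45.
Ulrich ∩ Hiro: 08:45–09:45.
Ulrich ∩ Hiro ∩ Ximena: (none).
Ulrich ∩ Hiro ∩ Ximena ∩ Hassan: (none).
Ulrich ∩ Hiro ∩ Ximena ∩ Hassan ∩ Quinn: (none).
Windows ≥ 60 min: (none).

none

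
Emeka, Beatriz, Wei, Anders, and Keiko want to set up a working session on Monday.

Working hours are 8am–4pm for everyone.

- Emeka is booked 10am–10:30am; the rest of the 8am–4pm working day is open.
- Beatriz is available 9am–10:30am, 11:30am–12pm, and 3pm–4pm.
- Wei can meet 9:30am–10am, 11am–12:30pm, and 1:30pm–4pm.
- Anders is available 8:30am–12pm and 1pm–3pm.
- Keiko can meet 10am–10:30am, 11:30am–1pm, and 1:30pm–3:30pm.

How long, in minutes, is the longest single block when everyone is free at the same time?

30 minutes

Emeka free within 08:00–16:00: 08:00–10:00, 10:30–16:00.
Emeka ∩ Beatriz: 09:00–10:00, 11:30–12:00, 15:00–16:00.
Emeka ∩ Beatriz ∩ Wei: 09:30–10:00, 11:30–12:00, 15:00–16:00.
Emeka ∩ Beatriz ∩ Wei ∩ Anders: 09:30–10:00, 11:30–12:00.
Emeka ∩ Beatriz ∩ Wei ∩ Anders ∩ Keiko: 11:30–12:00.
Single common window of 30 minutes.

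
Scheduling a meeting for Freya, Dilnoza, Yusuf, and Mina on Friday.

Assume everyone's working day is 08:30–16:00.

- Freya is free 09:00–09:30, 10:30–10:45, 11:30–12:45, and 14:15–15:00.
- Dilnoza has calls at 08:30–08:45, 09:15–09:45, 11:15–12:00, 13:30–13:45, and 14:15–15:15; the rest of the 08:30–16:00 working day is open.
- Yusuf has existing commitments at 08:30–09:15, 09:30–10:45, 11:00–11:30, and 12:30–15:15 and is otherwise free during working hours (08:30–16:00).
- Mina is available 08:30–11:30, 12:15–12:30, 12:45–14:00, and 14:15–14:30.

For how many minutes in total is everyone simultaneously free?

15 minutes

Dilnoza free within 08:30–16:00: 08:45–09:15, 09:45–11:15, 12:00–13:30, 13:45–14:15, 15:15–16:00.
Yusuf free within 08:30–16:00: 09:15–09:30, 10:45–11:00, 11:30–12:30, 15:15–16:00.
Freya ∩ Dilnoza: 09:00–09:15, 10:30–10:45, 12:00–12:45.
Freya ∩ Dilnoza ∩ Yusuf: 12:00–12:30.
Freya ∩ Dilnoza ∩ Yusuf ∩ Mina: 12:15–12:30.
Total common minutes: 15.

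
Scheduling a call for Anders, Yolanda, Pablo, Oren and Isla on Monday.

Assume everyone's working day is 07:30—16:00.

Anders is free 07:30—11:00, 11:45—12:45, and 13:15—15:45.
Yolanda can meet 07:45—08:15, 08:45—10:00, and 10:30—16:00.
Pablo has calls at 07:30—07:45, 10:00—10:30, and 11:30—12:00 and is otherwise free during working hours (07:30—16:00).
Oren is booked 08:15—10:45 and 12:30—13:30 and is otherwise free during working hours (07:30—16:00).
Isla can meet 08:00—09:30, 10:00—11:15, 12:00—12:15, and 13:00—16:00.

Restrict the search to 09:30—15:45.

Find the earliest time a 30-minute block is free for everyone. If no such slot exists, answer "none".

13:30

Pablo free within 07:30–16:00: 07:45–10:00, 10:30–11:30, 12:00–16:00.
Oren free within 07:30–16:00: 07:30–08:15, 10:45–12:30, 13:30–16:00.
Anders ∩ Yolanda: 07:45–08:15, 08:45–10:00, 10:30–11:00, 11:45–12:45, 13:15–15:45.
Anders ∩ Yolanda ∩ Pablo: 07:45–08:15, 08:45–10:00, 10:30–11:00, 12:00–12:45, 13:15–15:45.
Anders ∩ Yolanda ∩ Pablo ∩ Oren: 07:45–08:15, 10:45–11:00, 12:00–12:30, 13:30–15:45.
Anders ∩ Yolanda ∩ Pablo ∩ Oren ∩ Isla: 08:00–08:15, 10:45–11:00, 12:00–12:15, 13:30–15:45.
Restricted to 09:30–15:45: 10:45–11:00, 12:00–12:15, 13:30–15:45.
Windows ≥ 30 min: 13:30–15:45.
Earliest such window starts at 13:30.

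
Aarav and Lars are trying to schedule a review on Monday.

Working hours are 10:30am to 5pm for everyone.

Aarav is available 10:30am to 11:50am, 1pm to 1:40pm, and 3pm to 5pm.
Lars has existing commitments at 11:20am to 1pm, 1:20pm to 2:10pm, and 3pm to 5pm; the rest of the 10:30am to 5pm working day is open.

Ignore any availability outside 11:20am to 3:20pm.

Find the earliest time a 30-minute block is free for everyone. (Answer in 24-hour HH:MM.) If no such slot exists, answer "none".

Lars free within 10:30–17:00: 10:30–11:20, 13:00–13:20, 14:10–15:00.
Aarav ∩ Lars: 10:30–11:20, 13:00–13:20.
Restricted to 11:20–15:20: 13:00–13:20.
Windows ≥ 30 min: (none).

none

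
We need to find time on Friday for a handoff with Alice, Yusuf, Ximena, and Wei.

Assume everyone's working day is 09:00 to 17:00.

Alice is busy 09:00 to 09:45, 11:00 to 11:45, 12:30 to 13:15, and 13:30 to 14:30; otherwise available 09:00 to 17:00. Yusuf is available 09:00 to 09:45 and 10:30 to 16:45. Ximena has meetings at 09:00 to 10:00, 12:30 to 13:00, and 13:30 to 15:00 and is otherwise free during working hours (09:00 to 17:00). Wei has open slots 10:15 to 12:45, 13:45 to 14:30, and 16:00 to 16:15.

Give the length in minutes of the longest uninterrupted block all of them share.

Alice free within 09:00–17:00: 09:45–11:00, 11:45–12:30, 13:15–13:30, 14:30–17:00.
Ximena free within 09:00–17:00: 10:00–12:30, 13:00–13:30, 15:00–17:00.
Alice ∩ Yusuf: 10:30–11:00, 11:45–12:30, 13:15–13:30, 14:30–16:45.
Alice ∩ Yusuf ∩ Ximena: 10:30–11:00, 11:45–12:30, 13:15–13:30, 15:00–16:45.
Alice ∩ Yusuf ∩ Ximena ∩ Wei: 10:30–11:00, 11:45–12:30, 16:00–16:15.
Common window lengths: 30, 45, 15 min; longest is 45.

45 minutes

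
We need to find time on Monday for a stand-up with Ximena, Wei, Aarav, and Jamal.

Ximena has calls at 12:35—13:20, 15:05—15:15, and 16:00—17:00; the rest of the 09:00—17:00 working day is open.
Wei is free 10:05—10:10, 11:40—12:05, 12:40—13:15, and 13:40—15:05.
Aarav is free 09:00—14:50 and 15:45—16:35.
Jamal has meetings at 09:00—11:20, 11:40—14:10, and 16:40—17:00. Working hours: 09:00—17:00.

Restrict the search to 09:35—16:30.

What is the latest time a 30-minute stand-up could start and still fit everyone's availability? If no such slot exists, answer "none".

Ximena free within 09:00–17:00: 09:00–12:35, 13:20–15:05, 15:15–16:00.
Jamal free within 09:00–17:00: 11:20–11:40, 14:10–16:40.
Ximena ∩ Wei: 10:05–10:10, 11:40–12:05, 13:40–15:05.
Ximena ∩ Wei ∩ Aarav: 10:05–10:10, 11:40–12:05, 13:40–14:50.
Ximena ∩ Wei ∩ Aarav ∩ Jamal: 14:10–14:50.
Restricted to 09:35–16:30: 14:10–14:50.
Windows ≥ 30 min: 14:10–14:50.
Latest start in the last window 14:10–14:50 is 14:50 − 30 min = 14:20.

14:20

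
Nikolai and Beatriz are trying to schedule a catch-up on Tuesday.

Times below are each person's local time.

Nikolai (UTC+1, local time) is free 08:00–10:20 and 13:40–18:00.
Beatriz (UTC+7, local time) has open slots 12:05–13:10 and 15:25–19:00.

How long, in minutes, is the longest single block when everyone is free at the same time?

55 minutes

Nikolai → UTC: 07:00–09:20, 12:40–17:00.
Beatriz → UTC: 05:05–06:10, 08:25–12:00.
Nikolai ∩ Beatriz: 08:25–09:20.
Single common window of 55 minutes.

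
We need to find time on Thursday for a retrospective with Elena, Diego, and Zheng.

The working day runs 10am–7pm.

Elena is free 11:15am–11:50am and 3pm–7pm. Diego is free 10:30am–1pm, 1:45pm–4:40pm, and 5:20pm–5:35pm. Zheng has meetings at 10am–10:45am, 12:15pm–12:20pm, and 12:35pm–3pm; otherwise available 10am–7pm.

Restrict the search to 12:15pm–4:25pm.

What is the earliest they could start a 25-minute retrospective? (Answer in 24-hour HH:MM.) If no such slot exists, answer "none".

Zheng free within 10:00–19:00: 10:45–12:15, 12:20–12:35, 15:00–19:00.
Elena ∩ Diego: 11:15–11:50, 15:00–16:40, 17:20–17:35.
Elena ∩ Diego ∩ Zheng: 11:15–11:50, 15:00–16:40, 17:20–17:35.
Restricted to 12:15–16:25: 15:00–16:25.
Windows ≥ 25 min: 15:00–16:25.
Earliest such window starts at 15:00.

15:00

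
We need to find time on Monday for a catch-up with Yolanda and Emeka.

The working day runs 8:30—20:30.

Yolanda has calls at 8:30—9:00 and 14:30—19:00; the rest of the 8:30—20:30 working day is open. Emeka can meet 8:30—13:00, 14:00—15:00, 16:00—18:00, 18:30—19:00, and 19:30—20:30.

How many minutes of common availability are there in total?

330 minutes

Yolanda free within 08:30–20:30: 09:00–14:30, 19:00–20:30.
Yolanda ∩ Emeka: 09:00–13:00, 14:00–14:30, 19:30–20:30.
Total common minutes: 240 + 30 + 60 = 330.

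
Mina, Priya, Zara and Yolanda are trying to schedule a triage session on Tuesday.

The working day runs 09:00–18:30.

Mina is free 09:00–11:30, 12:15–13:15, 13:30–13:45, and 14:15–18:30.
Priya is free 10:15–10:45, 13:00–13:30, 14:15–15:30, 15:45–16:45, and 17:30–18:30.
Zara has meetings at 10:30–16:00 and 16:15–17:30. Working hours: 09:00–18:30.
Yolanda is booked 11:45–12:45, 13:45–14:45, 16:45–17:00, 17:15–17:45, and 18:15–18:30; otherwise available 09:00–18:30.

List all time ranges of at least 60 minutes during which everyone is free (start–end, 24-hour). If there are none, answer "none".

Zara free within 09:00–18:30: 09:00–10:30, 16:00–16:15, 17:30–18:30.
Yolanda free within 09:00–18:30: 09:00–11:45, 12:45–13:45, 14:45–16:45, 17:00–17:15, 17:45–18:15.
Mina ∩ Priya: 10:15–10:45, 13:00–13:15, 14:15–15:30, 15:45–16:45, 17:30–18:30.
Mina ∩ Priya ∩ Zara: 10:15–10:30, 16:00–16:15, 17:30–18:30.
Mina ∩ Priya ∩ Zara ∩ Yolanda: 10:15–10:30, 16:00–16:15, 17:45–18:15.
Windows ≥ 60 min: (none).

none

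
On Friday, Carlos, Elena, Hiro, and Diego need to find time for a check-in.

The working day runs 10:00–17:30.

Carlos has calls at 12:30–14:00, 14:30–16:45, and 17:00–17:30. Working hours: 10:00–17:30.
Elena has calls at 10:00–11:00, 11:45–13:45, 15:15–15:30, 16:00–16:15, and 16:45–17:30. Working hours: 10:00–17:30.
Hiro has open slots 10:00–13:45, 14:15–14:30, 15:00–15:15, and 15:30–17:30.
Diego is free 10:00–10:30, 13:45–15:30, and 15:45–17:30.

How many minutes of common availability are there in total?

Carlos free within 10:00–17:30: 10:00–12:30, 14:00–14:30, 16:45–17:00.
Elena free within 10:00–17:30: 11:00–11:45, 13:45–15:15, 15:30–16:00, 16:15–16:45.
Carlos ∩ Elena: 11:00–11:45, 14:00–14:30.
Carlos ∩ Elena ∩ Hiro: 11:00–11:45, 14:15–14:30.
Carlos ∩ Elena ∩ Hiro ∩ Diego: 14:15–14:30.
Total common minutes: 15.

15 minutes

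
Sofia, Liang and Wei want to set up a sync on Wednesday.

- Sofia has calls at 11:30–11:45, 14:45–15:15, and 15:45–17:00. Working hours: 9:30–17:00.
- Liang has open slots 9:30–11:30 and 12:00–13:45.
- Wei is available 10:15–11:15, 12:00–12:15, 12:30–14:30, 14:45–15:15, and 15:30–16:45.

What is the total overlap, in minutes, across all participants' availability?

Sofia free within 09:30–17:00: 09:30–11:30, 11:45–14:45, 15:15–15:45.
Sofia ∩ Liang: 09:30–11:30, 12:00–13:45.
Sofia ∩ Liang ∩ Wei: 10:15–11:15, 12:00–12:15, 12:30–13:45.
Total common minutes: 60 + 15 + 75 = 150.

150 minutes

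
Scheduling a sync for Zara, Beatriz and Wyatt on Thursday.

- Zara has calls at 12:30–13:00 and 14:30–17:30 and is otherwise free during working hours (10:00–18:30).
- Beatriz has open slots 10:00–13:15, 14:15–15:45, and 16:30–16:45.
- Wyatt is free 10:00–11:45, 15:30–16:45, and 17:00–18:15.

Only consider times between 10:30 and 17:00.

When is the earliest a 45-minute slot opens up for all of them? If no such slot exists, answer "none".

10:30

Zara free within 10:00–18:30: 10:00–12:30, 13:00–14:30, 17:30–18:30.
Zara ∩ Beatriz: 10:00–12:30, 13:00–13:15, 14:15–14:30.
Zara ∩ Beatriz ∩ Wyatt: 10:00–11:45.
Restricted to 10:30–17:00: 10:30–11:45.
Windows ≥ 45 min: 10:30–11:45.
Earliest such window starts at 10:30.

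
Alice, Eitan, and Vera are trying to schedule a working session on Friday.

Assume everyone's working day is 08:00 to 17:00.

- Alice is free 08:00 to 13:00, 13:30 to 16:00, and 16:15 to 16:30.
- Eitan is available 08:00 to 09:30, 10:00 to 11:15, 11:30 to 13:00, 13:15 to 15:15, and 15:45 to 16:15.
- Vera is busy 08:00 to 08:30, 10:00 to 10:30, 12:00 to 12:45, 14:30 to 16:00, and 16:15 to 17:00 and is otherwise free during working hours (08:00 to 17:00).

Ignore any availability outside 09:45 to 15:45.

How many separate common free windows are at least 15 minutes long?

Vera free within 08:00–17:00: 08:30–10:00, 10:30–12:00, 12:45–14:30, 16:00–16:15.
Alice ∩ Eitan: 08:00–09:30, 10:00–11:15, 11:30–13:00, 13:30–15:15, 15:45–16:00.
Alice ∩ Eitan ∩ Vera: 08:30–09:30, 10:30–11:15, 11:30–12:00, 12:45–13:00, 13:30–14:30.
Restricted to 09:45–15:45: 10:30–11:15, 11:30–12:00, 12:45–13:00, 13:30–14:30.
Windows ≥ 15 min: 10:30–11:15, 11:30–12:00, 12:45–13:00, 13:30–14:30.
That's 4 windows.

4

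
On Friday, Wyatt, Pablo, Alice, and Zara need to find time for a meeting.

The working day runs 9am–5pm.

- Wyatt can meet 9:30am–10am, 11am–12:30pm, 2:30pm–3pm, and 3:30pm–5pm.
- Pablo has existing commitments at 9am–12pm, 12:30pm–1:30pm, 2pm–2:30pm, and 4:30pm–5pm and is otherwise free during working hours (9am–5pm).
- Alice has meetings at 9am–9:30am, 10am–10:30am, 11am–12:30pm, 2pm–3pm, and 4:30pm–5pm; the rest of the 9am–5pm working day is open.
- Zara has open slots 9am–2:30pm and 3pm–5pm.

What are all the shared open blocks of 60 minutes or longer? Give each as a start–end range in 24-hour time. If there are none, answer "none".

Pablo free within 09:00–17:00: 12:00–12:30, 13:30–14:00, 14:30–16:30.
Alice free within 09:00–17:00: 09:30–10:00, 10:30–11:00, 12:30–14:00, 15:00–16:30.
Wyatt ∩ Pablo: 12:00–12:30, 14:30–15:00, 15:30–16:30.
Wyatt ∩ Pablo ∩ Alice: 15:30–16:30.
Wyatt ∩ Pablo ∩ Alice ∩ Zara: 15:30–16:30.
Windows ≥ 60 min: 15:30–16:30.

15:30–16:30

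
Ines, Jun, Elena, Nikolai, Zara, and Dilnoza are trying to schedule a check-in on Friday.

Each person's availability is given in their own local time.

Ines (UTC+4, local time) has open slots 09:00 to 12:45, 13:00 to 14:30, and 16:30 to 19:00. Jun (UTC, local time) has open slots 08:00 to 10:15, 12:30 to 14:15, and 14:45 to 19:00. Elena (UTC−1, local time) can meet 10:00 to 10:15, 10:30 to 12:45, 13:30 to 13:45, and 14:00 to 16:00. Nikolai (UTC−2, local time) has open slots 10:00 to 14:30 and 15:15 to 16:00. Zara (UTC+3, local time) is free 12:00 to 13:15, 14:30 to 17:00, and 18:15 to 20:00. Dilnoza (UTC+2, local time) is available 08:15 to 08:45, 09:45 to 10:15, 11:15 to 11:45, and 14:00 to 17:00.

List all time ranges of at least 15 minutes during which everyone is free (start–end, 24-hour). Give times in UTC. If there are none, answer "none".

12:30–13:45

Ines → UTC: 05:00–08:45, 09:00–10:30, 12:30–15:00.
Jun → UTC: 08:00–10:15, 12:30–14:15, 14:45–19:00.
Elena → UTC: 11:00–11:15, 11:30–13:45, 14:30–14:45, 15:00–17:00.
Nikolai → UTC: 12:00–16:30, 17:15–18:00.
Zara → UTC: 09:00–10:15, 11:30–14:00, 15:15–17:00.
Dilnoza → UTC: 06:15–06:45, 07:45–08:15, 09:15–09:45, 12:00–15:00.
Ines ∩ Jun: 08:00–08:45, 09:00–10:15, 12:30–14:15, 14:45–15:00.
Ines ∩ Jun ∩ Elena: 12:30–13:45.
Ines ∩ Jun ∩ Elena ∩ Nikolai: 12:30–13:45.
Ines ∩ Jun ∩ Elena ∩ Nikolai ∩ Zara: 12:30–13:45.
Ines ∩ Jun ∩ Elena ∩ Nikolai ∩ Zara ∩ Dilnoza: 12:30–13:45.
Windows ≥ 15 min: 12:30–13:45.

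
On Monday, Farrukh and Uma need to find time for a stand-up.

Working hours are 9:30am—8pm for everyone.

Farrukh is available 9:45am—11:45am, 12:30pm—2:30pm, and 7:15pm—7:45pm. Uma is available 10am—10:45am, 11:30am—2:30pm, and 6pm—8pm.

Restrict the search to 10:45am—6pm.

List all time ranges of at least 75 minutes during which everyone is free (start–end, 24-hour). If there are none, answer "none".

Farrukh ∩ Uma: 10:00–10:45, 11:30–11:45, 12:30–14:30, 19:15–19:45.
Restricted to 10:45–18:00: 11:30–11:45, 12:30–14:30.
Windows ≥ 75 min: 12:30–14:30.

12:30–14:30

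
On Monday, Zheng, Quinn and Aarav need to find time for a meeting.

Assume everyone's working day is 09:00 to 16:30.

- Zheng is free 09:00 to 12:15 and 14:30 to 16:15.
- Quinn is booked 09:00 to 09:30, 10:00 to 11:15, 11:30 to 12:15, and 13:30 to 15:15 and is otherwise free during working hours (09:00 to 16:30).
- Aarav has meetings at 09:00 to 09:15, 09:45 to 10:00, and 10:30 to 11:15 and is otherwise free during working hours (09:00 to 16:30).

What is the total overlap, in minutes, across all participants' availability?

Quinn free within 09:00–16:30: 09:30–10:00, 11:15–11:30, 12:15–13:30, 15:15–16:30.
Aarav free within 09:00–16:30: 09:15–09:45, 10:00–10:30, 11:15–16:30.
Zheng ∩ Quinn: 09:30–10:00, 11:15–11:30, 15:15–16:15.
Zheng ∩ Quinn ∩ Aarav: 09:30–09:45, 11:15–11:30, 15:15–16:15.
Total common minutes: 15 + 15 + 60 = 90.

90 minutes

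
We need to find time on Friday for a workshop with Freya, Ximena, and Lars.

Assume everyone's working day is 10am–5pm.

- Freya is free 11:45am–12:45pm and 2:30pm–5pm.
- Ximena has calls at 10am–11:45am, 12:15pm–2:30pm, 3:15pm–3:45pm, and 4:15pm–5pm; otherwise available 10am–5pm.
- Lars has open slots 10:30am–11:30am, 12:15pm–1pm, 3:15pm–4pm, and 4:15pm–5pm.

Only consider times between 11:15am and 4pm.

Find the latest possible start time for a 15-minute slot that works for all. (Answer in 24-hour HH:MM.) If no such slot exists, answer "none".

15:45

Ximena free within 10:00–17:00: 11:45–12:15, 14:30–15:15, 15:45–16:15.
Freya ∩ Ximena: 11:45–12:15, 14:30–15:15, 15:45–16:15.
Freya ∩ Ximena ∩ Lars: 15:45–16:00.
Restricted to 11:15–16:00: 15:45–16:00.
Windows ≥ 15 min: 15:45–16:00.
Latest start in the last window 15:45–16:00 is 16:00 − 15 min = 15:45.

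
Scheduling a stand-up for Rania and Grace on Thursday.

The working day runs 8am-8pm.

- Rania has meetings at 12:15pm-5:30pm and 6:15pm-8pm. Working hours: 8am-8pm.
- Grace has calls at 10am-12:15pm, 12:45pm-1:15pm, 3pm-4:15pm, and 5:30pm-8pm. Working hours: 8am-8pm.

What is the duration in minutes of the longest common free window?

Rania free within 08:00–20:00: 08:00–12:15, 17:30–18:15.
Grace free within 08:00–20:00: 08:00–10:00, 12:15–12:45, 13:15–15:00, 16:15–17:30.
Rania ∩ Grace: 08:00–10:00.
Single common window of 120 minutes.

120 minutes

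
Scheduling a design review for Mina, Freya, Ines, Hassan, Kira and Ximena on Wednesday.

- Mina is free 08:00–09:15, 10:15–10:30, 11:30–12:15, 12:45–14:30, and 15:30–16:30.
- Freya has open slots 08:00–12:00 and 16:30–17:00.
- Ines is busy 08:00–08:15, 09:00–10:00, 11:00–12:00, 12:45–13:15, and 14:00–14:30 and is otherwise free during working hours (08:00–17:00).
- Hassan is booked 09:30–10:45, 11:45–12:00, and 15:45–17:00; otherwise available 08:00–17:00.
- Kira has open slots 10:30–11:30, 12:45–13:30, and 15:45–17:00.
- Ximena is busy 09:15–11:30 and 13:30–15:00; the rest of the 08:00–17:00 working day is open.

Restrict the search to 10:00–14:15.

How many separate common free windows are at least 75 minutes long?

0

Ines free within 08:00–17:00: 08:15–09:00, 10:00–11:00, 12:00–12:45, 13:15–14:00, 14:30–17:00.
Hassan free within 08:00–17:00: 08:00–09:30, 10:45–11:45, 12:00–15:45.
Ximena free within 08:00–17:00: 08:00–09:15, 11:30–13:30, 15:00–17:00.
Mina ∩ Freya: 08:00–09:15, 10:15–10:30, 11:30–12:00.
Mina ∩ Freya ∩ Ines: 08:15–09:00, 10:15–10:30.
Mina ∩ Freya ∩ Ines ∩ Hassan: 08:15–09:00.
Mina ∩ Freya ∩ Ines ∩ Hassan ∩ Kira: (none).
Mina ∩ Freya ∩ Ines ∩ Hassan ∩ Kira ∩ Ximena: (none).
Restricted to 10:00–14:15: (none).
Windows ≥ 75 min: (none).
That's 0 windows.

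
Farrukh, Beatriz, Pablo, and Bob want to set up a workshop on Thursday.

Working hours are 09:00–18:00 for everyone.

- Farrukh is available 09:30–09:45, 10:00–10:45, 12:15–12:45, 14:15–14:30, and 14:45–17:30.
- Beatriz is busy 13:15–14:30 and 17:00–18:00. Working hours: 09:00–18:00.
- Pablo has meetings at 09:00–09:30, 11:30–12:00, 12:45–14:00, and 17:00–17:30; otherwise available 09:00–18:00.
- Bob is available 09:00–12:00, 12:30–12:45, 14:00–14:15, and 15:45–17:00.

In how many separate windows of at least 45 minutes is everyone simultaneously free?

2

Beatriz free within 09:00–18:00: 09:00–13:15, 14:30–17:00.
Pablo free within 09:00–18:00: 09:30–11:30, 12:00–12:45, 14:00–17:00, 17:30–18:00.
Farrukh ∩ Beatriz: 09:30–09:45, 10:00–10:45, 12:15–12:45, 14:45–17:00.
Farrukh ∩ Beatriz ∩ Pablo: 09:30–09:45, 10:00–10:45, 12:15–12:45, 14:45–17:00.
Farrukh ∩ Beatriz ∩ Pablo ∩ Bob: 09:30–09:45, 10:00–10:45, 12:30–12:45, 15:45–17:00.
Windows ≥ 45 min: 10:00–10:45, 15:45–17:00.
That's 2 windows.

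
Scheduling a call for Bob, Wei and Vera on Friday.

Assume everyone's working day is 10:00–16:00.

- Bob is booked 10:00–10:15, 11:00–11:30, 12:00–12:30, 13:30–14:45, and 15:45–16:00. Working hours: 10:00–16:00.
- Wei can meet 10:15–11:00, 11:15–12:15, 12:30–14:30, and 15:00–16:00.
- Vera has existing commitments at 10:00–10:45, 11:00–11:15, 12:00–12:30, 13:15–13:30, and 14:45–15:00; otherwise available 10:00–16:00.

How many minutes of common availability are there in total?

135 minutes

Bob free within 10:00–16:00: 10:15–11:00, 11:30–12:00, 12:30–13:30, 14:45–15:45.
Vera free within 10:00–16:00: 10:45–11:00, 11:15–12:00, 12:30–13:15, 13:30–14:45, 15:00–16:00.
Bob ∩ Wei: 10:15–11:00, 11:30–12:00, 12:30–13:30, 15:00–15:45.
Bob ∩ Wei ∩ Vera: 10:45–11:00, 11:30–12:00, 12:30–13:15, 15:00–15:45.
Total common minutes: 15 + 30 + 45 + 45 = 135.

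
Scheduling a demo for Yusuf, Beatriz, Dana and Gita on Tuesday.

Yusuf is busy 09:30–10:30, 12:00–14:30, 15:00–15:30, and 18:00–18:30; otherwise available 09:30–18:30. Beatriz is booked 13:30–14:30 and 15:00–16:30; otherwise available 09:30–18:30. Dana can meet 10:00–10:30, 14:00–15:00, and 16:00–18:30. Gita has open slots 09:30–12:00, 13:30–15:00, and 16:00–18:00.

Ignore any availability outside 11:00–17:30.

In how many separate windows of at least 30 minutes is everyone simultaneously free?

Yusuf free within 09:30–18:30: 10:30–12:00, 14:30–15:00, 15:30–18:00.
Beatriz free within 09:30–18:30: 09:30–13:30, 14:30–15:00, 16:30–18:30.
Yusuf ∩ Beatriz: 10:30–12:00, 14:30–15:00, 16:30–18:00.
Yusuf ∩ Beatriz ∩ Dana: 14:30–15:00, 16:30–18:00.
Yusuf ∩ Beatriz ∩ Dana ∩ Gita: 14:30–15:00, 16:30–18:00.
Restricted to 11:00–17:30: 14:30–15:00, 16:30–17:30.
Windows ≥ 30 min: 14:30–15:00, 16:30–17:30.
That's 2 windows.

2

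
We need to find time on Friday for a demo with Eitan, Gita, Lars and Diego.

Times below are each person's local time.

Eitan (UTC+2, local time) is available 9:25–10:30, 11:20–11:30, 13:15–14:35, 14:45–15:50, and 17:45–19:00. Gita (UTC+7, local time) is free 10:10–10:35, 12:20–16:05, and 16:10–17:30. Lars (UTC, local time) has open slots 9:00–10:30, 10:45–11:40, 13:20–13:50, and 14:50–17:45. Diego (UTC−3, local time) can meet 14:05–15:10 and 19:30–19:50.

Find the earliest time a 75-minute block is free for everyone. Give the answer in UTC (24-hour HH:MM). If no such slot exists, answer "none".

Eitan → UTC: 07:25–08:30, 09:20–09:30, 11:15–12:35, 12:45–13:50, 15:45–17:00.
Gita → UTC: 03:10–03:35, 05:20–09:05, 09:10–10:30.
Lars → UTC: 09:00–10:30, 10:45–11:40, 13:20–13:50, 14:50–17:45.
Diego → UTC: 17:05–18:10, 22:30–22:50.
Eitan ∩ Gita: 07:25–08:30, 09:20–09:30.
Eitan ∩ Gita ∩ Lars: 09:20–09:30.
Eitan ∩ Gita ∩ Lars ∩ Diego: (none).
Windows ≥ 75 min: (none).

none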